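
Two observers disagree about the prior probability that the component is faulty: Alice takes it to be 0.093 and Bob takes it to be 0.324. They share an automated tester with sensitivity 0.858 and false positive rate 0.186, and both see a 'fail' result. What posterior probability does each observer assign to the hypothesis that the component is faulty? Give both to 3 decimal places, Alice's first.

Alice: 0.321; Bob: 0.689

The likelihood ratio for a 'fail' result is 0.858/0.186 = 4.6129.
Alice: prior odds 0.093/0.907 = 0.10254; posterior odds 0.47299; posterior probability 0.321.
Bob: prior odds 0.324/0.676 = 0.47929; posterior odds 2.2109; posterior probability 0.689.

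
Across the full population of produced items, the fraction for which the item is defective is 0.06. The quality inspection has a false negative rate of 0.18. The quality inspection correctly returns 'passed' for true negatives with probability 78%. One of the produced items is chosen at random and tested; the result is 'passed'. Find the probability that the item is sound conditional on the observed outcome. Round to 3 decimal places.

Write H for 'the item is defective'. Prior odds H:¬H = 0.06/0.94 = 0.063830. For the 'passed' outcome, the likelihood ratio is 0.18/0.78 = 0.23077.
Posterior odds = 0.063830 × 0.23077 = 0.014730, so P(H|E) = 0.014730/(1+0.014730) = 0.015. Then P(¬H|E) = 1 − 0.015 = 0.985.

P(¬H | E) ≈ 0.985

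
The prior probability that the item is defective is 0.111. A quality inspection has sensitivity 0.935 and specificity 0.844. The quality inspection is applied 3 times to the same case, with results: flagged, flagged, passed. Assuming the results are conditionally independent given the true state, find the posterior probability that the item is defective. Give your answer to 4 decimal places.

Let H be the event that the item is defective; start with P(H) = 0.111. P('flagged'|H) = 0.935, P('flagged'|¬H) = 0.156.
Update on result 1 ('flagged'): P(H) ← 0.935·0.1110 / (0.935·0.1110 + 0.156·0.8890) = 0.10379/0.24247 = 0.4280.
Update on result 2 ('flagged'): P(H) ← 0.935·0.4280 / (0.935·0.4280 + 0.156·0.5720) = 0.40021/0.48944 = 0.8177.
Update on result 3 ('passed'): P(H) ← 0.065·0.8177 / (0.065·0.8177 + 0.844·0.1823) = 0.053150/0.20701 = 0.2567.

Posterior P(H) ≈ 0.2567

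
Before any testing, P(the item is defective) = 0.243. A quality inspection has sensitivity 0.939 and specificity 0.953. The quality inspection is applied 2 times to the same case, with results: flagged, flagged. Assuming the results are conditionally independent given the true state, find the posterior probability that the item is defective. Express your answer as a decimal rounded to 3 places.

Posterior P(H) ≈ 0.992

Let H be the event that the item is defective; start with P(H) = 0.243. P('flagged'|H) = 0.939, P('flagged'|¬H) = 0.047.
Update on result 1 ('flagged'): P(H) ← 0.939·0.2430 / (0.939·0.2430 + 0.047·0.7570) = 0.22818/0.26376 = 0.8651.
Update on result 2 ('flagged'): P(H) ← 0.939·0.8651 / (0.939·0.8651 + 0.047·0.1349) = 0.81233/0.81867 = 0.9923.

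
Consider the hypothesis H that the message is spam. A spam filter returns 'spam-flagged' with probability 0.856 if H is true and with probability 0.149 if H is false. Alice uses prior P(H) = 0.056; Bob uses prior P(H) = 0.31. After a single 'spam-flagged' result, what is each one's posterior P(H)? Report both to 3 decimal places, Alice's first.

P('+'|H) = 0.856, P('+'|¬H) = 0.149.
Alice: numerator 0.856·0.056 = 0.047936; evidence = 0.047936+0.149·0.944 = 0.18859; posterior = 0.254.
Bob: numerator 0.856·0.31 = 0.26536; evidence = 0.26536+0.149·0.69 = 0.36817; posterior = 0.721.

Alice: 0.254; Bob: 0.721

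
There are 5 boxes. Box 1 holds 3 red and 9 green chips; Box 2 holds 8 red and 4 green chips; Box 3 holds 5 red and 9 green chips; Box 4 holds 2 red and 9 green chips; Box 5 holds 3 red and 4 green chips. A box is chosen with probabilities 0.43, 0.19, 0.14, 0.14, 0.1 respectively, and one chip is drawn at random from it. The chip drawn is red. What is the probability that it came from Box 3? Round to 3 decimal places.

Posterior probability ≈ 0.142

Tabulate prior·likelihood by source: [1] prior 0.43, lik 0.25, product 0.1075; [2] prior 0.19, lik 0.6667, product 0.1267; [3] prior 0.14, lik 0.3571, product 0.05000; [4] prior 0.14, lik 0.1818, product 0.02545; [5] prior 0.1, lik 0.4286, product 0.04286.
Normalizing constant = 0.35248; the posterior for Box 3 is its product over the sum, 0.05000/0.35248 = 0.142.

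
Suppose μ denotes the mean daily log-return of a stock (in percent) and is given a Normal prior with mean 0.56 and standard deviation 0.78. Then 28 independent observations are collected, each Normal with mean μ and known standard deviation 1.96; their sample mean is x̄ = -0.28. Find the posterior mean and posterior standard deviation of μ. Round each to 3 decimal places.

Prior precision 1/τ₀² = 1/0.78² = 1.64366; data precision n/σ² = 28/1.96² = 7.28863.
Posterior precision = 1.64366 + 7.28863 = 8.93229, giving posterior SD = 1/√8.93229 = 0.335.
Posterior mean = (1.64366·0.56 + 7.28863·-0.28) / 8.93229 = -0.125.

Posterior mean ≈ -0.125; posterior SD ≈ 0.335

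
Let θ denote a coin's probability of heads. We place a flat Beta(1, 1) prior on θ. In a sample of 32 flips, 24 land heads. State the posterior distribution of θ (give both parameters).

Observing 24 successes and 8 failures updates Beta(1, 1) by adding the success and failure counts to the two shape parameters: α = 1+24 = 25, β = 1+8 = 9.

Posterior: Beta(25, 9)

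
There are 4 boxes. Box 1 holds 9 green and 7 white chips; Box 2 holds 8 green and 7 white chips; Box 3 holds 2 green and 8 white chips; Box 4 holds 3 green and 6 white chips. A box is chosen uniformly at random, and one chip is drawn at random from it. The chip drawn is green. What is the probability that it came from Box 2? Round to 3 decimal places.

Posterior probability ≈ 0.327

P(green|Box 1) = 0.5625; P(green|Box 2) = 0.5333; P(green|Box 3) = 0.2; P(green|Box 4) = 0.3333.
Prior × likelihood for each source: 0.25·0.5625=0.1406, 0.25·0.5333=0.1333, 0.25·0.2=0.05000, 0.25·0.3333=0.08333. Summing gives P(green) = 0.40729.
P(Box 2 | green) = 0.1333 / 0.40729 = 0.327.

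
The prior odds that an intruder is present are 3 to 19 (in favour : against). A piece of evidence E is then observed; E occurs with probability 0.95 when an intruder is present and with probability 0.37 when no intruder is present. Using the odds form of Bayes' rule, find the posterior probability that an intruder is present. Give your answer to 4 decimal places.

Prior odds = 3/19 = 0.15789.
Likelihood ratio for E = 0.95/0.37 = 2.5676.
Posterior odds = prior odds × LR = 0.40541.
Posterior probability = odds/(1+odds) = 0.40541/1.4054 = 0.2885.

Posterior probability ≈ 0.2885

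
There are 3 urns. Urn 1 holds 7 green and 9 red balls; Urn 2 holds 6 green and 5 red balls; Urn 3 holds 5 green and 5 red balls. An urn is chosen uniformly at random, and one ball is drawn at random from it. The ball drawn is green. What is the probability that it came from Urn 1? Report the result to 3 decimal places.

Posterior probability ≈ 0.295

Tabulate prior·likelihood by source: [1] prior 0.333333, lik 0.4375, product 0.1458; [2] prior 0.333333, lik 0.5455, product 0.1818; [3] prior 0.333333, lik 0.5, product 0.1667.
Normalizing constant = 0.49432; the posterior for Urn 1 is its product over the sum, 0.1458/0.49432 = 0.295.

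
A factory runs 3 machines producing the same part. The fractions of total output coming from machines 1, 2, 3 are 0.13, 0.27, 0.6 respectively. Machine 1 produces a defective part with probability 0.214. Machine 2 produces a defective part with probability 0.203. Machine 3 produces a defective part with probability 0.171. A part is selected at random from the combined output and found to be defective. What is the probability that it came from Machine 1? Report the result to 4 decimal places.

Tabulate prior·likelihood by source: [1] prior 0.13, lik 0.214, product 0.02782; [2] prior 0.27, lik 0.203, product 0.05481; [3] prior 0.6, lik 0.171, product 0.1026.
Normalizing constant = 0.18523; the posterior for Machine 1 is its product over the sum, 0.02782/0.18523 = 0.1502.

Posterior probability ≈ 0.1502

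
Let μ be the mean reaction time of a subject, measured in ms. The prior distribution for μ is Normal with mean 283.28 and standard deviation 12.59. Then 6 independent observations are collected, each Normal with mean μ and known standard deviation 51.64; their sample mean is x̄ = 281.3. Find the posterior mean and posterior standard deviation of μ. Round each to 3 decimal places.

Posterior mean ≈ 282.759; posterior SD ≈ 10.809

With known σ, the Normal prior is conjugate. Weight on the data is w = (n/σ²)/(n/σ² + 1/τ₀²) = 0.00224998/(0.00224998+0.00630883) = 0.26288.
Posterior mean = w·x̄ + (1−w)·μ₀ = 0.26288·281.3 + 0.73712·283.28 = 282.759. Posterior variance = 1/(0.00224998+0.00630883) = 116.839, so SD = 10.809.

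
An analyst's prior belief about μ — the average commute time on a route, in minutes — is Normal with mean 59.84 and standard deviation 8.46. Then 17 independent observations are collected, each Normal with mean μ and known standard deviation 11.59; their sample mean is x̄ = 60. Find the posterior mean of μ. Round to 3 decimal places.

Posterior mean ≈ 59.984

With known σ, the Normal prior is conjugate. Weight on the data is w = (n/σ²)/(n/σ² + 1/τ₀²) = 0.126556/(0.126556+0.0139720) = 0.90057.
Posterior mean = w·x̄ + (1−w)·μ₀ = 0.90057·60 + 0.099425·59.84 = 59.984.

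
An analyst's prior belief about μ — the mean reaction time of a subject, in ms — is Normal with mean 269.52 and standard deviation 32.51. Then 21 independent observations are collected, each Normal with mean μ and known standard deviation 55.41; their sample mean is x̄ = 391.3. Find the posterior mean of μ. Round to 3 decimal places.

Prior precision 1/τ₀² = 1/32.51² = 0.00094616; data precision n/σ² = 21/55.41² = 0.00683979.
Posterior precision = 0.00094616 + 0.00683979 = 0.00778596.
Posterior mean = (0.00094616·269.52 + 0.00683979·391.3) / 0.00778596 = 376.501.

Posterior mean ≈ 376.501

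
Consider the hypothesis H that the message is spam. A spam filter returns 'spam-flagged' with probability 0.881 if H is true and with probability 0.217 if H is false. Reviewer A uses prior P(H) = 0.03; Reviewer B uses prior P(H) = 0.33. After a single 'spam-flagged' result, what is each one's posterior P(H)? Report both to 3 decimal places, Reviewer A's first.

P('+'|H) = 0.881, P('+'|¬H) = 0.217.
Reviewer A: numerator 0.881·0.03 = 0.026430; evidence = 0.026430+0.217·0.97 = 0.23692; posterior = 0.112.
Reviewer B: numerator 0.881·0.33 = 0.29073; evidence = 0.29073+0.217·0.67 = 0.43612; posterior = 0.667.

Reviewer A: 0.112; Reviewer B: 0.667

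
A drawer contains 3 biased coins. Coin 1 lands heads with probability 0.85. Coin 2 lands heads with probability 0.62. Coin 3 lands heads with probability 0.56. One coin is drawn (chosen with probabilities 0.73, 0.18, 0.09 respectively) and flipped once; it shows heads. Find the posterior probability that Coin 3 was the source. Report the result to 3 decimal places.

Posterior probability ≈ 0.064

P(heads|C1) = 0.85; P(heads|C2) = 0.62; P(heads|C3) = 0.56.
Prior × likelihood for each source: 0.73·0.85=0.6205, 0.18·0.62=0.1116, 0.09·0.56=0.05040. Summing gives P(heads) = 0.78250.
P(Coin 3 | heads) = 0.05040 / 0.78250 = 0.064.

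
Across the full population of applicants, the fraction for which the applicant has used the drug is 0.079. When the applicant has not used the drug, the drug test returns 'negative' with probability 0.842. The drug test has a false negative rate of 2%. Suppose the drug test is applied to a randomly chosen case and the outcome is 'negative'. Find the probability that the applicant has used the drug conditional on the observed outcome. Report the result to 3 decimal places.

P(H | E) ≈ 0.002

Write H for 'the applicant has used the drug'. Prior odds H:¬H = 0.079/0.921 = 0.085776. For the 'negative' outcome, the likelihood ratio is 0.02/0.842 = 0.023753.
Posterior odds = 0.085776 × 0.023753 = 0.0020374, so P(H|E) = 0.0020374/(1+0.0020374) = 0.002.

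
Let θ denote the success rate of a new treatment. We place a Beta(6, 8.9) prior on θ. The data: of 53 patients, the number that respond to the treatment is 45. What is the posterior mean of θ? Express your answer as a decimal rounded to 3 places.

Observing 45 successes and 8 failures updates Beta(6, 8.9) by adding the success and failure counts to the two shape parameters: α = 6+45 = 51, β = 8.9+8 = 16.9.
E[θ | data] = 51/(51+16.9) = 0.751.

Posterior mean ≈ 0.751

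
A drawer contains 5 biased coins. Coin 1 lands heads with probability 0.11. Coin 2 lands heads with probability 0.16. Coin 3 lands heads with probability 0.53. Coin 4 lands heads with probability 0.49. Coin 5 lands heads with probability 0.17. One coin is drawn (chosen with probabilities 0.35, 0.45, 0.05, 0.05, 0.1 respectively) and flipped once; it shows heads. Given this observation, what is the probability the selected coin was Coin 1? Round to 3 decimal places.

Posterior probability ≈ 0.216

P(heads|C1) = 0.11; P(heads|C2) = 0.16; P(heads|C3) = 0.53; P(heads|C4) = 0.49; P(heads|C5) = 0.17.
Prior × likelihood for each source: 0.35·0.11=0.03850, 0.45·0.16=0.07200, 0.05·0.53=0.02650, 0.05·0.49=0.02450, 0.1·0.17=0.01700. Summing gives P(heads) = 0.17850.
P(Coin 1 | heads) = 0.03850 / 0.17850 = 0.216.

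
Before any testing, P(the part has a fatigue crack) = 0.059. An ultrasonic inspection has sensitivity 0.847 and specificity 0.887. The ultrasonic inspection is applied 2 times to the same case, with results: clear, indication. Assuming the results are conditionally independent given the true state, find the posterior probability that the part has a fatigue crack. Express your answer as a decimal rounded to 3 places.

Let H be the event that the part has a fatigue crack; start with P(H) = 0.059. P('indication'|H) = 0.847, P('indication'|¬H) = 0.113.
Update on result 1 ('clear'): P(H) ← 0.153·0.0590 / (0.153·0.0590 + 0.887·0.9410) = 0.0090270/0.84369 = 0.0107.
Update on result 2 ('indication'): P(H) ← 0.847·0.0107 / (0.847·0.0107 + 0.113·0.9893) = 0.0090624/0.12085 = 0.0750.

Posterior P(H) ≈ 0.075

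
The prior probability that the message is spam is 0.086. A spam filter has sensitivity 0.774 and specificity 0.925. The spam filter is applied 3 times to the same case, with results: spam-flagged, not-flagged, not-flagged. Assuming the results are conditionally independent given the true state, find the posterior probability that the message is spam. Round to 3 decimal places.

Let H be the event that the message is spam; start with P(H) = 0.086. P('spam-flagged'|H) = 0.774, P('spam-flagged'|¬H) = 0.075.
Update on result 1 ('spam-flagged'): P(H) ← 0.774·0.0860 / (0.774·0.0860 + 0.075·0.9140) = 0.066564/0.13511 = 0.4927.
Update on result 2 ('not-flagged'): P(H) ← 0.226·0.4927 / (0.226·0.4927 + 0.925·0.5073) = 0.11134/0.58064 = 0.1918.
Update on result 3 ('not-flagged'): P(H) ← 0.226·0.1918 / (0.226·0.1918 + 0.925·0.8082) = 0.043336/0.79096 = 0.0548.

Posterior P(H) ≈ 0.055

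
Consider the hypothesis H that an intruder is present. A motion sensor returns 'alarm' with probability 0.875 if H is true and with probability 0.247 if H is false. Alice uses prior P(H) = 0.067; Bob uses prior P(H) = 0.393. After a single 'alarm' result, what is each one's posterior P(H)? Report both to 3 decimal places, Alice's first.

The likelihood ratio for an 'alarm' result is 0.875/0.247 = 3.5425.
Alice: prior odds 0.067/0.933 = 0.071811; posterior odds 0.25439; posterior probability 0.203.
Bob: prior odds 0.393/0.607 = 0.64745; posterior odds 2.2936; posterior probability 0.696.

Alice: 0.203; Bob: 0.696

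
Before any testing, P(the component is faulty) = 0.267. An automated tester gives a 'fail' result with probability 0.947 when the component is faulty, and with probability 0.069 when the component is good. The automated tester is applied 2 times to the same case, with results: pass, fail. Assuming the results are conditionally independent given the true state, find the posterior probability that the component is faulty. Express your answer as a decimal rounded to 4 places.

With H the event that the component is faulty, the joint likelihood of the observed sequence is P(data|H) = 0.053·0.947 = 0.050191 and P(data|¬H) = 0.931·0.069 = 0.064239.
Bayes: P(H|data) = 0.267·0.050191 / (0.267·0.050191 + 0.733·0.064239) = 0.013401/0.060488 = 0.2215.

Posterior P(H) ≈ 0.2215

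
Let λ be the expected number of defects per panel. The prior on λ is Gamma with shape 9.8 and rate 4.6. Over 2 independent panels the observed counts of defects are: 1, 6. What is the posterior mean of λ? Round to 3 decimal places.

Posterior mean ≈ 2.545

The Poisson likelihood adds the total count to the shape and the number of exposure periods to the rate. Here ∑xᵢ = 7 and n = 2, so shape 9.8→16.8 and rate 4.6→6.6.
Posterior mean = shape/rate = 16.8/6.6 = 2.545.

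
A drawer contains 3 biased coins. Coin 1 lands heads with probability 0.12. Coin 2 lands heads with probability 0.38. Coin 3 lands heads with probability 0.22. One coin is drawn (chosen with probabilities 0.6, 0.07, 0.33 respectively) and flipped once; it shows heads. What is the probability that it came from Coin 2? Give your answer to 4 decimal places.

Posterior probability ≈ 0.1554

P(heads|C1) = 0.12; P(heads|C2) = 0.38; P(heads|C3) = 0.22.
Prior × likelihood for each source: 0.6·0.12=0.07200, 0.07·0.38=0.02660, 0.33·0.22=0.07260. Summing gives P(heads) = 0.17120.
P(Coin 2 | heads) = 0.02660 / 0.17120 = 0.1554.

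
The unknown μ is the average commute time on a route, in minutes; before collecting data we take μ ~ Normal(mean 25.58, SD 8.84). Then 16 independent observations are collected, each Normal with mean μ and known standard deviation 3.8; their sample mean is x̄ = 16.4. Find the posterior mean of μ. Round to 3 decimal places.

With known σ, the Normal prior is conjugate. Weight on the data is w = (n/σ²)/(n/σ² + 1/τ₀²) = 1.10803/(1.10803+0.0127966) = 0.98858.
Posterior mean = w·x̄ + (1−w)·μ₀ = 0.98858·16.4 + 0.011417·25.58 = 16.505.

Posterior mean ≈ 16.505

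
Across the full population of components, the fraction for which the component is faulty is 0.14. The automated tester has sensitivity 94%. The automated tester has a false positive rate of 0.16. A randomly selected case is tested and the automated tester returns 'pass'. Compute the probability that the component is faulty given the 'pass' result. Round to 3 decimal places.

P(H | E) ≈ 0.011

Let H be the event that the component is faulty. P(H) = 0.14, so P(¬H) = 0.86. With E the 'pass' result, P(E|H) = 0.06 and P(E|¬H) = 0.84.
P(E) = 0.06·0.14 + 0.84·0.86 = 0.0084000 + 0.72240 = 0.73080.
By Bayes' theorem, P(H|E) = 0.0084000 / 0.73080 = 0.011.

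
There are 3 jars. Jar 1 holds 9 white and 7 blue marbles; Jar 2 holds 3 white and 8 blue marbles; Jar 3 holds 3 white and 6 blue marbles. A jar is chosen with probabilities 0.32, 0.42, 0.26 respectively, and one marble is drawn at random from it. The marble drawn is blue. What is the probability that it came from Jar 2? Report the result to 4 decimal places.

Posterior probability ≈ 0.4936

P(blue|Jar 1) = 0.4375; P(blue|Jar 2) = 0.7273; P(blue|Jar 3) = 0.6667.
Prior × likelihood for each source: 0.32·0.4375=0.1400, 0.42·0.7273=0.3055, 0.26·0.6667=0.1733. Summing gives P(blue) = 0.61879.
P(Jar 2 | blue) = 0.3055 / 0.61879 = 0.4936.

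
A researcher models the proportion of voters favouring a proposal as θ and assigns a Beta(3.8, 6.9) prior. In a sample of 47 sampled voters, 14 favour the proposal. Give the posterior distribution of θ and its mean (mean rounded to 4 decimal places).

Observing 14 successes and 33 failures updates Beta(3.8, 6.9) by adding the success and failure counts to the two shape parameters: α = 3.8+14 = 17.8, β = 6.9+33 = 39.9.
E[θ | data] = 17.8/(17.8+39.9) = 0.3085.

Posterior: Beta(17.8, 39.9); mean ≈ 0.3085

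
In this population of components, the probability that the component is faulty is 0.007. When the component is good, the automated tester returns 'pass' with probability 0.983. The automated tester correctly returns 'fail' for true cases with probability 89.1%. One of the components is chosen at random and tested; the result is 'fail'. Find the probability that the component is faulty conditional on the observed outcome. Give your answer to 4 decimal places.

P(H | E) ≈ 0.2698

Write H for 'the component is faulty'. Prior odds H:¬H = 0.007/0.993 = 0.0070493. For the 'fail' outcome, the likelihood ratio is 0.891/0.017 = 52.412.
Posterior odds = 0.0070493 × 52.412 = 0.36947, so P(H|E) = 0.36947/(1+0.36947) = 0.2698.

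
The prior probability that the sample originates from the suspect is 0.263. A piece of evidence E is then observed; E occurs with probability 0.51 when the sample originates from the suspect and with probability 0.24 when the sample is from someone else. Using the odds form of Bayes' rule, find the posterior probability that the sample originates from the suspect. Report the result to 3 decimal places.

Prior odds = 0.263/(1−0.263) = 0.35685. In log-odds, ln(0.35685) = -1.0304.
Add log likelihood ratio: ln(2.1250) = 0.75377.
Posterior log-odds = -0.27666, so posterior odds = exp(-0.27666) = 0.75831. Converting, P(H|E) = 0.75831/1.7583 = 0.431.

Posterior probability ≈ 0.431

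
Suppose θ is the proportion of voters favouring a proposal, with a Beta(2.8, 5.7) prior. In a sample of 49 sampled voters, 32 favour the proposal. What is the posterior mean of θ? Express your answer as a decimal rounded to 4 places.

The binomial likelihood is conjugate to the Beta prior: with 32 successes and 17 failures, the posterior is Beta(2.8+32, 5.7+17) = Beta(34.8, 22.7).
E[θ | data] = 34.8/(34.8+22.7) = 0.6052.

Posterior mean ≈ 0.6052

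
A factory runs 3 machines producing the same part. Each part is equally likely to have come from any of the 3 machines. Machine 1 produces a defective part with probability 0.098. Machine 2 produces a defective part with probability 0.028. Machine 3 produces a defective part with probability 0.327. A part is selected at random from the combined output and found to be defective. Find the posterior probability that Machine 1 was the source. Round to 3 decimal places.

Posterior probability ≈ 0.216

P(defective|M1) = 0.098; P(defective|M2) = 0.028; P(defective|M3) = 0.327.
Prior × likelihood for each source: 0.333333·0.098=0.03267, 0.333333·0.028=0.009333, 0.333333·0.327=0.1090. Summing gives P(defective) = 0.15100.
P(Machine 1 | defective) = 0.03267 / 0.15100 = 0.216.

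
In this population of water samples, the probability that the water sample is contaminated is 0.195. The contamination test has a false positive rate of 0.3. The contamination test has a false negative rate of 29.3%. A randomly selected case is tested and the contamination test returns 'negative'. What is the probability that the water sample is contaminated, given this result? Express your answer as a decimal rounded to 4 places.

Write H for 'the water sample is contaminated'. Prior odds H:¬H = 0.195/0.805 = 0.24224. For the 'negative' outcome, the likelihood ratio is 0.293/0.7 = 0.41857.
Posterior odds = 0.24224 × 0.41857 = 0.10139, so P(H|E) = 0.10139/(1+0.10139) = 0.0921.

P(H | E) ≈ 0.0921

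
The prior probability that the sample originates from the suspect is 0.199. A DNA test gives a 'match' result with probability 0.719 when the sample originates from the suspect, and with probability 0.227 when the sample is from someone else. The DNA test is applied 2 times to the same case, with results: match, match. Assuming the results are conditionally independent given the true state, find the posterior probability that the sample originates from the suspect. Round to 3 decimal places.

Let H be the event that the sample originates from the suspect; start with P(H) = 0.199. P('match'|H) = 0.719, P('match'|¬H) = 0.227.
Update on result 1 ('match'): P(H) ← 0.719·0.1990 / (0.719·0.1990 + 0.227·0.8010) = 0.14308/0.32491 = 0.4404.
Update on result 2 ('match'): P(H) ← 0.719·0.4404 / (0.719·0.4404 + 0.227·0.5596) = 0.31663/0.44366 = 0.7137.

Posterior P(H) ≈ 0.714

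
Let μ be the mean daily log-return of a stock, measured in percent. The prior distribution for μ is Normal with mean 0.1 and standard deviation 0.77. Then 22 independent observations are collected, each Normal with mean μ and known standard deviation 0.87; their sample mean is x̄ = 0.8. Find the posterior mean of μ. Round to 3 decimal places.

Posterior mean ≈ 0.762

With known σ, the Normal prior is conjugate. Weight on the data is w = (n/σ²)/(n/σ² + 1/τ₀²) = 29.0659/(29.0659+1.68663) = 0.94515.
Posterior mean = w·x̄ + (1−w)·μ₀ = 0.94515·0.8 + 0.054845·0.1 = 0.762.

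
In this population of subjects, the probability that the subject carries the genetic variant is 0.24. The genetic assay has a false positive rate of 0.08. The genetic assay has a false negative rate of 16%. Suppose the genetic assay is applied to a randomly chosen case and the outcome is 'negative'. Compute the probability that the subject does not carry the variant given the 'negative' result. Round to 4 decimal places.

Let H be the event that the subject carries the genetic variant. P(H) = 0.24, so P(¬H) = 0.76. With E the 'negative' result, P(E|H) = 0.16 and P(E|¬H) = 0.92.
P(E) = 0.16·0.24 + 0.92·0.76 = 0.038400 + 0.69920 = 0.73760.
By Bayes' theorem, P(H|E) = 0.038400 / 0.73760 = 0.0521. Hence P(¬H|E) = 1 − 0.0521 = 0.9479.

P(¬H | E) ≈ 0.9479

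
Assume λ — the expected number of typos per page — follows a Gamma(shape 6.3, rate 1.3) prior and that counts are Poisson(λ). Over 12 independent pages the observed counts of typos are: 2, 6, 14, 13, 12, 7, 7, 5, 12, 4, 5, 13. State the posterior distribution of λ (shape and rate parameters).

Posterior: Gamma(shape=106.3, rate=13.3)

The Poisson likelihood adds the total count to the shape and the number of exposure periods to the rate. Here ∑xᵢ = 100 and n = 12, so shape 6.3→106.3 and rate 1.3→13.3.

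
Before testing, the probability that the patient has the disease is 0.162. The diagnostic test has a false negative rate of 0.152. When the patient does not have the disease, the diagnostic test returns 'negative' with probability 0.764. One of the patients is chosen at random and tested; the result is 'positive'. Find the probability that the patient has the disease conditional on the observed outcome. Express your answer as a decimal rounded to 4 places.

Let H be the event that the patient has the disease. P(H) = 0.162, so P(¬H) = 0.838. With E the 'positive' result, P(E|H) = 0.848 and P(E|¬H) = 0.236.
P(E) = 0.848·0.162 + 0.236·0.838 = 0.13738 + 0.19777 = 0.33514.
By Bayes' theorem, P(H|E) = 0.13738 / 0.33514 = 0.4099.

P(H | E) ≈ 0.4099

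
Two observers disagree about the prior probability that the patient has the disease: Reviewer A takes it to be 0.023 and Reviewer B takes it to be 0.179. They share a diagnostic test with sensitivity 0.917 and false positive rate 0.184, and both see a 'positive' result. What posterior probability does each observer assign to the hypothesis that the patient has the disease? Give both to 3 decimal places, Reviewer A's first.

The likelihood ratio for a 'positive' result is 0.917/0.184 = 4.9837.
Reviewer A: prior odds 0.023/0.977 = 0.023541; posterior odds 0.11732; posterior probability 0.105.
Reviewer B: prior odds 0.179/0.821 = 0.21803; posterior odds 1.0866; posterior probability 0.521.

Reviewer A: 0.105; Reviewer B: 0.521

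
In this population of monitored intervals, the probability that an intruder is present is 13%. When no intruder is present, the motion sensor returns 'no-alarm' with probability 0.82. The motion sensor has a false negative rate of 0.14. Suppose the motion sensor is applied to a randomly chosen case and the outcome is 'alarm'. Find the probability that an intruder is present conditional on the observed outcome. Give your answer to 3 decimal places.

P(H | E) ≈ 0.417

Let H be the event that an intruder is present. P(H) = 0.13, so P(¬H) = 0.87. With E the 'alarm' result, P(E|H) = 0.86 and P(E|¬H) = 0.18.
P(E) = 0.86·0.13 + 0.18·0.87 = 0.11180 + 0.15660 = 0.26840.
By Bayes' theorem, P(H|E) = 0.11180 / 0.26840 = 0.417.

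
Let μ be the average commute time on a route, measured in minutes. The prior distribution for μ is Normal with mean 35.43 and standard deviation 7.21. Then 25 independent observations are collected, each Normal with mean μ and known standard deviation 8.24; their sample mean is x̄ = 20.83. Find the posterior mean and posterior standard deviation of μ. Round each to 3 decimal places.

Posterior mean ≈ 21.555; posterior SD ≈ 1.607

Prior precision 1/τ₀² = 1/7.21² = 0.0192367; data precision n/σ² = 25/8.24² = 0.368202.
Posterior precision = 0.0192367 + 0.368202 = 0.387438, giving posterior SD = 1/√0.387438 = 1.607.
Posterior mean = (0.0192367·35.43 + 0.368202·20.83) / 0.387438 = 21.555.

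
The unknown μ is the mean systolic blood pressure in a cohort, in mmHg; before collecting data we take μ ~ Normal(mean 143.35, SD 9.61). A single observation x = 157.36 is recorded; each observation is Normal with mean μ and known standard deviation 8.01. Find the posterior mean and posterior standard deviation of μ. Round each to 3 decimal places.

Posterior mean ≈ 151.617; posterior SD ≈ 6.153

Prior precision 1/τ₀² = 1/9.61² = 0.0108281; data precision n/σ² = 1/8.01² = 0.0155860.
Posterior precision = 0.0108281 + 0.0155860 = 0.0264141, giving posterior SD = 1/√0.0264141 = 6.153.
Posterior mean = (0.0108281·143.35 + 0.0155860·157.36) / 0.0264141 = 151.617.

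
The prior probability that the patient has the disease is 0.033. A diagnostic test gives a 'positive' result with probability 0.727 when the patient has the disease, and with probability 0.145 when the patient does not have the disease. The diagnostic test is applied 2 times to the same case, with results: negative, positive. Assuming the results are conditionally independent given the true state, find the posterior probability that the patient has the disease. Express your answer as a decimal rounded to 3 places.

With H the event that the patient has the disease, the joint likelihood of the observed sequence is P(data|H) = 0.273·0.727 = 0.19847 and P(data|¬H) = 0.855·0.145 = 0.12397.
Bayes: P(H|data) = 0.033·0.19847 / (0.033·0.19847 + 0.967·0.12397) = 0.0065495/0.12643 = 0.0518.

Posterior P(H) ≈ 0.052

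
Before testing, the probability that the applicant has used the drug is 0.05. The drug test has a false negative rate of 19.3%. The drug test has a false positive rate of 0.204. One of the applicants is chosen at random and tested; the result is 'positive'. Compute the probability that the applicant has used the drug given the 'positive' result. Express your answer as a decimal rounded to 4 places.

P(H | E) ≈ 0.1723

Write H for 'the applicant has used the drug'. Prior odds H:¬H = 0.05/0.95 = 0.052632. For the 'positive' outcome, the likelihood ratio is 0.807/0.204 = 3.9559.
Posterior odds = 0.052632 × 3.9559 = 0.20820, so P(H|E) = 0.20820/(1+0.20820) = 0.1723.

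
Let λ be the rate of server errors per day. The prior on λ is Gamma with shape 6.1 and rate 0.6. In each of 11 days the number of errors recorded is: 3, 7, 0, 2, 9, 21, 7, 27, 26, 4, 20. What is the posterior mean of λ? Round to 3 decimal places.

Posterior mean ≈ 11.388

The Poisson likelihood adds the total count to the shape and the number of exposure periods to the rate. Here ∑xᵢ = 126 and n = 11, so shape 6.1→132.1 and rate 0.6→11.6.
E[λ | data] = 132.1/11.6 = 11.388.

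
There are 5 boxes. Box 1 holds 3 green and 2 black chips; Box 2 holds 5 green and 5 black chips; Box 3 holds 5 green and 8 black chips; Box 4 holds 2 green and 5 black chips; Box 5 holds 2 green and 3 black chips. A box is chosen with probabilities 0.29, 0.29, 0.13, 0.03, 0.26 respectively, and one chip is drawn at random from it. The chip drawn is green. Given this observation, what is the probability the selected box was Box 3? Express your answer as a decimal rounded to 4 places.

Tabulate prior·likelihood by source: [1] prior 0.29, lik 0.6, product 0.1740; [2] prior 0.29, lik 0.5, product 0.1450; [3] prior 0.13, lik 0.3846, product 0.05000; [4] prior 0.03, lik 0.2857, product 0.008571; [5] prior 0.26, lik 0.4, product 0.1040.
Normalizing constant = 0.48157; the posterior for Box 3 is its product over the sum, 0.05000/0.48157 = 0.1038.

Posterior probability ≈ 0.1038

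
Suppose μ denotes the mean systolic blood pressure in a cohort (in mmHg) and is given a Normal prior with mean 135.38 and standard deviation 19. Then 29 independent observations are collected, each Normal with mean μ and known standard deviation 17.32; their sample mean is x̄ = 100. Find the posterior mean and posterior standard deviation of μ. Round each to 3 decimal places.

Posterior mean ≈ 100.986; posterior SD ≈ 3.171

With known σ, the Normal prior is conjugate. Weight on the data is w = (n/σ²)/(n/σ² + 1/τ₀²) = 0.0966723/(0.0966723+0.00277008) = 0.97214.
Posterior mean = w·x̄ + (1−w)·μ₀ = 0.97214·100 + 0.027856·135.38 = 100.986. Posterior variance = 1/(0.0966723+0.00277008) = 10.0561, so SD = 3.171.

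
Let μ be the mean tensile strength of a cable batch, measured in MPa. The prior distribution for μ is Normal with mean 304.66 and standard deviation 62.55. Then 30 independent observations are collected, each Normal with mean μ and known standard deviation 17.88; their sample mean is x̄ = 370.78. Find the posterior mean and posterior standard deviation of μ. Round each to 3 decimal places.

Prior precision 1/τ₀² = 1/62.55² = 0.00025559; data precision n/σ² = 30/17.88² = 0.0938396.
Posterior precision = 0.00025559 + 0.0938396 = 0.0940952, giving posterior SD = 1/√0.0940952 = 3.260.
Posterior mean = (0.00025559·304.66 + 0.0938396·370.78) / 0.0940952 = 370.600.

Posterior mean ≈ 370.600; posterior SD ≈ 3.260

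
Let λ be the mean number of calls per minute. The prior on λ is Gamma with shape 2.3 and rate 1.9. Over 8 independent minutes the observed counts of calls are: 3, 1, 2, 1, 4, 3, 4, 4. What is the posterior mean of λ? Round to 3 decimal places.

The Poisson likelihood adds the total count to the shape and the number of exposure periods to the rate. Here ∑xᵢ = 22 and n = 8, so shape 2.3→24.3 and rate 1.9→9.9.
E[λ | data] = 24.3/9.9 = 2.455.

Posterior mean ≈ 2.455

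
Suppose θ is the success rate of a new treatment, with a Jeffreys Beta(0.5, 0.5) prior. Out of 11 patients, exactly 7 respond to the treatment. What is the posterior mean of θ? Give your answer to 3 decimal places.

Observing 7 successes and 4 failures updates Beta(0.5, 0.5) by adding the success and failure counts to the two shape parameters: α = 0.5+7 = 7.5, β = 0.5+4 = 4.5.
Posterior mean = α/(α+β) = 7.5/12 = 0.625.

Posterior mean ≈ 0.625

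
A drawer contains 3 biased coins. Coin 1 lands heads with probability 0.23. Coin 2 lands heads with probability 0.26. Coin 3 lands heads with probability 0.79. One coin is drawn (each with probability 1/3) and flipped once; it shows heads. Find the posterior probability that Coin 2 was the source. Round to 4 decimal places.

Posterior probability ≈ 0.2031

Tabulate prior·likelihood by source: [1] prior 0.333333, lik 0.23, product 0.07667; [2] prior 0.333333, lik 0.26, product 0.08667; [3] prior 0.333333, lik 0.79, product 0.2633.
Normalizing constant = 0.42667; the posterior for Coin 2 is its product over the sum, 0.08667/0.42667 = 0.2031.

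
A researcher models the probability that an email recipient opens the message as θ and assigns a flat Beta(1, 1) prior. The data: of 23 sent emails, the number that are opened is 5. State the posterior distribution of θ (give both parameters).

Observing 5 successes and 18 failures updates Beta(1, 1) by adding the success and failure counts to the two shape parameters: α = 1+5 = 6, β = 1+18 = 19.

Posterior: Beta(6, 19)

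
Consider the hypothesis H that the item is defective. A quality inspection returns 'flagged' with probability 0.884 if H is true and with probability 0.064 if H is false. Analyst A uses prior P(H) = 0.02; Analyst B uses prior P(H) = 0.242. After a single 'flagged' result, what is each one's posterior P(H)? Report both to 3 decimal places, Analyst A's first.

P('+'|H) = 0.884, P('+'|¬H) = 0.064.
Analyst A: numerator 0.884·0.02 = 0.017680; evidence = 0.017680+0.064·0.98 = 0.080400; posterior = 0.220.
Analyst B: numerator 0.884·0.242 = 0.21393; evidence = 0.21393+0.064·0.758 = 0.26244; posterior = 0.815.

Analyst A: 0.220; Analyst B: 0.815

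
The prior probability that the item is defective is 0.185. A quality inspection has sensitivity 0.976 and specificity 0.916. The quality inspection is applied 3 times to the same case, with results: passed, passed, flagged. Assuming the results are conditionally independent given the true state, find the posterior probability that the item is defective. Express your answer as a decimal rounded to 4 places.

With H the event that the item is defective, the joint likelihood of the observed sequence is P(data|H) = 0.024·0.024·0.976 = 0.00056218 and P(data|¬H) = 0.916·0.916·0.084 = 0.070481.
Bayes: P(H|data) = 0.185·0.00056218 / (0.185·0.00056218 + 0.815·0.070481) = 0.00010400/0.057546 = 0.0018.

Posterior P(H) ≈ 0.0018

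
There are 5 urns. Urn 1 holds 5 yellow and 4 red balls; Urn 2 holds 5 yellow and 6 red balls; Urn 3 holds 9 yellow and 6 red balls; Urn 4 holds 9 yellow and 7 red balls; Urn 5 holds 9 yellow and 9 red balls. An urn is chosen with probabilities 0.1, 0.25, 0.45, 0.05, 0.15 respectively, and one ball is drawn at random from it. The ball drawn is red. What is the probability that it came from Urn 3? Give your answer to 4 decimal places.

Posterior probability ≈ 0.3933

P(red|Urn 1) = 0.4444; P(red|Urn 2) = 0.5455; P(red|Urn 3) = 0.4; P(red|Urn 4) = 0.4375; P(red|Urn 5) = 0.5.
Prior × likelihood for each source: 0.1·0.4444=0.04444, 0.25·0.5455=0.1364, 0.45·0.4=0.1800, 0.05·0.4375=0.02188, 0.15·0.5=0.07500. Summing gives P(red) = 0.45768.
P(Urn 3 | red) = 0.1800 / 0.45768 = 0.3933.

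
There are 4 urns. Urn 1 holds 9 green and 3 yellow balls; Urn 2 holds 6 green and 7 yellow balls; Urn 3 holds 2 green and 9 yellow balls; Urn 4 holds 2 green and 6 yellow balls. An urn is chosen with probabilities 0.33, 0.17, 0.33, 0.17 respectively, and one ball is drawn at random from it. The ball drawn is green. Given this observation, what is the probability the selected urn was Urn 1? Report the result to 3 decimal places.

Tabulate prior·likelihood by source: [1] prior 0.33, lik 0.75, product 0.2475; [2] prior 0.17, lik 0.4615, product 0.07846; [3] prior 0.33, lik 0.1818, product 0.06000; [4] prior 0.17, lik 0.25, product 0.04250.
Normalizing constant = 0.42846; the posterior for Urn 1 is its product over the sum, 0.2475/0.42846 = 0.578.

Posterior probability ≈ 0.578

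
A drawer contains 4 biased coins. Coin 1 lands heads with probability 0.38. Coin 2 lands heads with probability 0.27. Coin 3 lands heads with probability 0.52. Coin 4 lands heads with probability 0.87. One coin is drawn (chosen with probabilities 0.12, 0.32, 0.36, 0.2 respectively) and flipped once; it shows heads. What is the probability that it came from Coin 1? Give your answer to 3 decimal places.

Tabulate prior·likelihood by source: [1] prior 0.12, lik 0.38, product 0.04560; [2] prior 0.32, lik 0.27, product 0.08640; [3] prior 0.36, lik 0.52, product 0.1872; [4] prior 0.2, lik 0.87, product 0.1740.
Normalizing constant = 0.49320; the posterior for Coin 1 is its product over the sum, 0.04560/0.49320 = 0.092.

Posterior probability ≈ 0.092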